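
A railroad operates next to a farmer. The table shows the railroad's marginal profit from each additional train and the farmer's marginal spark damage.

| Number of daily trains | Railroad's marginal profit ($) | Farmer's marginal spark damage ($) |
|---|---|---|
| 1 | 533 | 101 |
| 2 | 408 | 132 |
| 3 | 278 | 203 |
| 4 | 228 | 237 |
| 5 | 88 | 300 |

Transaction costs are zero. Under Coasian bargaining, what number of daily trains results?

Bargaining reaches the level where marginal profit last exceeds marginal spark damage.
That holds through level 3 (278 ≥ 203) but not at 4 (228 < 237).

3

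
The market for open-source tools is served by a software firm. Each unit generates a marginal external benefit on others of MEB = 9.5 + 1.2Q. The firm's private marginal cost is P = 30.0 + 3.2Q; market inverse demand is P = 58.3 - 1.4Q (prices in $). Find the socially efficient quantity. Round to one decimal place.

Social marginal cost = private MC − MEB = 20.5 + 2.0Q.
Set SMC = demand: 20.5 + 2.0Q = 58.3 - 1.4Q → Q* = 11.1176.

Q* = 11.1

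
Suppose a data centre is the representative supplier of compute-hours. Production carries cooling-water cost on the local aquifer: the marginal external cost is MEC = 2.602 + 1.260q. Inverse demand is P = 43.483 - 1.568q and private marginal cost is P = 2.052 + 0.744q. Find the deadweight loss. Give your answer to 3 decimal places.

Market equilibrium (private): 2.052 + 0.744q = 43.483 - 1.568q → q_m = 17.9200.
Social marginal cost = private MC + MEC = 4.654 + 2.004q.
Set SMC = demand: 4.654 + 2.004q = 43.483 - 1.568q → q* = 10.8704.
Between q* and q_m the wedge SMC − demand runs linearly from 0 to MEC(q_m), so the loss is a triangle.
DWL = ½ × 7.0496 × 25.1812 = 88.7587.

DWL = 88.759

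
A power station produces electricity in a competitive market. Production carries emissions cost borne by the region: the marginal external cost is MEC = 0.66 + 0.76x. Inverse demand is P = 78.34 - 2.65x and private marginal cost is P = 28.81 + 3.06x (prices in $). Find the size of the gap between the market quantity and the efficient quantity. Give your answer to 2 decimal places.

Market equilibrium (private): 28.81 + 3.06x = 78.34 - 2.65x → x_m = 8.6743.
Social marginal cost = private MC + MEC = 29.47 + 3.82x.
Set SMC = demand: 29.47 + 3.82x = 78.34 - 2.65x → x* = 7.5533.
Gap = |8.6743 − 7.5533| = 1.1210.

1.12 units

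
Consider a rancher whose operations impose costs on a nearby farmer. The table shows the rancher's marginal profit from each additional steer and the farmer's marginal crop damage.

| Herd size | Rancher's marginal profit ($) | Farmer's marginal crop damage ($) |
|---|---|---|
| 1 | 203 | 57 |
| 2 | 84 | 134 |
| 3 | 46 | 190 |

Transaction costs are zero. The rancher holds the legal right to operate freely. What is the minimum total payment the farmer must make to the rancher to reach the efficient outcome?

$130

Left alone the rancher would choose level 3 (marginal profit stays positive).
Efficient level: k* = 1 (marginal profit ≥ marginal crop damage through 1).
The farmer must at least cover the rancher's forgone profit from cutting 3→1: 84 + 46 = 130.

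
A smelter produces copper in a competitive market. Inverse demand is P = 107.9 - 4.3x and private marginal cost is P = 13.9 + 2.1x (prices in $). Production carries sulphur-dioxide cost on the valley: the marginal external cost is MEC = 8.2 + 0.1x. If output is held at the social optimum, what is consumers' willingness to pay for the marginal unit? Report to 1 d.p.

Social marginal cost = private MC + MEC = 22.1 + 2.2x.
Set SMC = demand: 22.1 + 2.2x = 107.9 - 4.3x → x* = 13.2000.
Consumer price on the demand curve at x*: 107.9 − 4.3×13.2000 = 51.1400.

P = $51.1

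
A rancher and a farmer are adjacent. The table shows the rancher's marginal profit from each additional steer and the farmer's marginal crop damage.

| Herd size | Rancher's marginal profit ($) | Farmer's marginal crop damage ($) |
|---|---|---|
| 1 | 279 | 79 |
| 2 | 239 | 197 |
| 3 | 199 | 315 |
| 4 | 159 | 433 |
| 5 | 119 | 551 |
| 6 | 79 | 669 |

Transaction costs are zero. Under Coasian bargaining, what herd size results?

2

Bargaining reaches the level where marginal profit last exceeds marginal crop damage.
That holds through level 2 (239 ≥ 197) but not at 3 (199 < 315).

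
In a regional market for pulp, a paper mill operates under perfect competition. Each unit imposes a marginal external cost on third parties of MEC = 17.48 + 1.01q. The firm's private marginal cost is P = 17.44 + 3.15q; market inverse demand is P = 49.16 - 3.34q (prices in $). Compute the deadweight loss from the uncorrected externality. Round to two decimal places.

Market equilibrium (private): 17.44 + 3.15q = 49.16 - 3.34q → q_m = 4.8875.
Social marginal cost = private MC + MEC = 34.92 + 4.16q.
Set SMC = demand: 34.92 + 4.16q = 49.16 - 3.34q → q* = 1.8987.
Between q* and q_m the wedge SMC − demand runs linearly from 0 to MEC(q_m), so the loss is a triangle.
DWL = ½ × 2.9888 × 22.4164 = 33.4991.

DWL = $33.50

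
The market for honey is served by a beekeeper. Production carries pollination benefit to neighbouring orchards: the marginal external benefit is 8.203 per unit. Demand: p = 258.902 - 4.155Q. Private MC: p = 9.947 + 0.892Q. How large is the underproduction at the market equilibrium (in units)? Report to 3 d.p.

Market equilibrium (private): 9.947 + 0.892Q = 258.902 - 4.155Q → Q_m = 49.3273.
Social marginal cost = private MC − MEB = 1.744 + 0.892Q.
Set SMC = demand: 1.744 + 0.892Q = 258.902 - 4.155Q → Q* = 50.9526.
Gap = |49.3273 − 50.9526| = 1.6253.

1.625 units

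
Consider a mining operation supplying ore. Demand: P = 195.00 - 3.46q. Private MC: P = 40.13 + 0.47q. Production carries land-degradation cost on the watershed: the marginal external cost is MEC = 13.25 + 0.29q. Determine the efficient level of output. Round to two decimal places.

Social marginal cost = private MC + MEC = 53.38 + 0.76q.
Set SMC = demand: 53.38 + 0.76q = 195.00 - 3.46q → q* = 33.5592.

q* = 33.56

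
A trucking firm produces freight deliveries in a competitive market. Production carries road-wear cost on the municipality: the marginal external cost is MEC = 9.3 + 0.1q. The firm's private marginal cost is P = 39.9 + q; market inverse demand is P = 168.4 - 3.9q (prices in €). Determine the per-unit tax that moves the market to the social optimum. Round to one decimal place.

Social marginal cost = private MC + MEC = 49.2 + 1.1q.
Set SMC = demand: 49.2 + 1.1q = 168.4 - 3.9q → q* = 23.8400.
The Pigouvian tax equals MEC at q*: 9.3 + 0.1×23.8400 = 11.6840.

tax = €11.7 per unit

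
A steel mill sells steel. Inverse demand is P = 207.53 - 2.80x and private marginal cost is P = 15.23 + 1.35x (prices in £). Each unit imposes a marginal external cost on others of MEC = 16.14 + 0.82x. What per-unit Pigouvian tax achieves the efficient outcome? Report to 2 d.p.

Social marginal cost = private MC + MEC = 31.37 + 2.17x.
Set SMC = demand: 31.37 + 2.17x = 207.53 - 2.80x → x* = 35.4447.
The Pigouvian tax equals MEC at x*: 16.14 + 0.82×35.4447 = 45.2047.

tax = £45.20 per unit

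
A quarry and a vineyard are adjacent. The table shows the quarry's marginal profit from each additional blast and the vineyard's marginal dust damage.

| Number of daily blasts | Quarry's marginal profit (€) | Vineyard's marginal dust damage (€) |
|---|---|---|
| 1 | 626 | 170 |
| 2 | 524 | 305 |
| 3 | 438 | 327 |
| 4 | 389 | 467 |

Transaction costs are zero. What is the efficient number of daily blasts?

3

Bargaining reaches the level where marginal profit last exceeds marginal dust damage.
That holds through level 3 (438 ≥ 327) but not at 4 (389 < 467).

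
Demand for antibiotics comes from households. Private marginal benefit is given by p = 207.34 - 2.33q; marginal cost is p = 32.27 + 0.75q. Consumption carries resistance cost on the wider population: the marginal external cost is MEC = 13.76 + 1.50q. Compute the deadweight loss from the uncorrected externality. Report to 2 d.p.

DWL = 1070.44

Market equilibrium (private): 32.27 + 0.75q = 207.34 - 2.33q → q_m = 56.8409.
Social marginal benefit = demand − MEC = 193.58 - 3.83q.
Set SMB = MC: 193.58 - 3.83q = 32.27 + 0.75q → q* = 35.2205.
Height of the DWL triangle at q_m is MC(q_m) − SMB(q_m) = MEC(q_m) = 99.0214.
DWL = ½ × 21.6204 × 99.0214 = 1070.4411.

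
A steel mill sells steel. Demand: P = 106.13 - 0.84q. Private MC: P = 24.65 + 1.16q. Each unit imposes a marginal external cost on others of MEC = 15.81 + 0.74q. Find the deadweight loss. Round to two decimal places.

DWL = 385.42

Market equilibrium (private): 24.65 + 1.16q = 106.13 - 0.84q → q_m = 40.7400.
Social marginal cost = private MC + MEC = 40.46 + 1.90q.
Set SMC = demand: 40.46 + 1.90q = 106.13 - 0.84q → q* = 23.9672.
The loss is the area between SMC and demand from q* to q_m; with linear curves that's a triangle of height MEC(q_m).
DWL = ½ × 16.7728 × 45.9576 = 385.4188.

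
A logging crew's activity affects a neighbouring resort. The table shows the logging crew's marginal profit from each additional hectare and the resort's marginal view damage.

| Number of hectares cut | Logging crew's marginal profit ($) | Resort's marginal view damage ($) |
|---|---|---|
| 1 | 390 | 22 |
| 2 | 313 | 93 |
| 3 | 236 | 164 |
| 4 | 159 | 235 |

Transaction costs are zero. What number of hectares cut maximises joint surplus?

3

Bargaining reaches the level where marginal profit last exceeds marginal view damage.
That holds through level 3 (236 ≥ 164) but not at 4 (159 < 235).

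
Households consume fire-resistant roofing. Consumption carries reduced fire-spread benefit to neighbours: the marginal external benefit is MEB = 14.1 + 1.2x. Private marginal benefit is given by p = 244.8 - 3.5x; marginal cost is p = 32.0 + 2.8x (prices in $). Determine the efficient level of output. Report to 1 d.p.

x* = 44.5

Social marginal benefit = demand + MEB = 258.9 - 2.3x.
Set SMB = MC: 258.9 - 2.3x = 32.0 + 2.8x → x* = 44.4902.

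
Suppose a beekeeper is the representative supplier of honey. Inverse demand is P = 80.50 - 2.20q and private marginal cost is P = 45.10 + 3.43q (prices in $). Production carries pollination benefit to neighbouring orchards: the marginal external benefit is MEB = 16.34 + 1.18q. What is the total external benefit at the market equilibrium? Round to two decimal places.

$126.07

Market equilibrium (private): 45.10 + 3.43q = 80.50 - 2.20q → q_m = 6.2877.
Total external benefit = ∫₀^{q_m} (16.34 + 1.18q) dq = 16.34×6.2877 + ½×1.18×6.2877² = 126.0668.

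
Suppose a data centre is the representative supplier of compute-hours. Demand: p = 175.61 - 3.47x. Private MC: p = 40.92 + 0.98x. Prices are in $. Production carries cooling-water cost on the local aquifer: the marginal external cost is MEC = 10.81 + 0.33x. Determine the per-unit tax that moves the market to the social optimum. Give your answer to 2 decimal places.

tax = $19.36 per unit

Social marginal cost = private MC + MEC = 51.73 + 1.31x.
Set SMC = demand: 51.73 + 1.31x = 175.61 - 3.47x → x* = 25.9163.
The Pigouvian tax equals MEC at x*: 10.81 + 0.33×25.9163 = 19.3624.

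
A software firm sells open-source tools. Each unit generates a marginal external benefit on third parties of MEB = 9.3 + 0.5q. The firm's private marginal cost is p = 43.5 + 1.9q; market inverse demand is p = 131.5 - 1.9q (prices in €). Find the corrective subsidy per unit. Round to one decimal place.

Social marginal cost = private MC − MEB = 34.2 + 1.4q.
Set SMC = demand: 34.2 + 1.4q = 131.5 - 1.9q → q* = 29.4848.
The Pigouvian subsidy equals MEB at q*: 9.3 + 0.5×29.4848 = 24.0424.

subsidy = €24.0 per unit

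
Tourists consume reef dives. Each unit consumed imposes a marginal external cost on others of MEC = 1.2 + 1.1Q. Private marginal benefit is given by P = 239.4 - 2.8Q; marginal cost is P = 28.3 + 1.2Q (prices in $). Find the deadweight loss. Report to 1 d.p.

Market equilibrium (private): 28.3 + 1.2Q = 239.4 - 2.8Q → Q_m = 52.7750.
Social marginal benefit = demand − MEC = 238.2 - 3.9Q.
Set SMB = MC: 238.2 - 3.9Q = 28.3 + 1.2Q → Q* = 41.1569.
The loss is the area between SMB and MC from Q* to Q_m; with linear curves that's a triangle of height MEC(Q_m).
DWL = ½ × 11.6181 × 59.2525 = 344.2007.

DWL = $344.2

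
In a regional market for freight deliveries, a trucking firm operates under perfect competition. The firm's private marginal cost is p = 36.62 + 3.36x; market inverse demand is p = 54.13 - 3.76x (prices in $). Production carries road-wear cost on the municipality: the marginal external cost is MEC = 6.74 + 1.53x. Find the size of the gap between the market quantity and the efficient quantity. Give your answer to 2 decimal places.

1.21 units

Market equilibrium (private): 36.62 + 3.36x = 54.13 - 3.76x → x_m = 2.4593.
Social marginal cost = private MC + MEC = 43.36 + 4.89x.
Set SMC = demand: 43.36 + 4.89x = 54.13 - 3.76x → x* = 1.2451.
Gap = |2.4593 − 1.2451| = 1.2142.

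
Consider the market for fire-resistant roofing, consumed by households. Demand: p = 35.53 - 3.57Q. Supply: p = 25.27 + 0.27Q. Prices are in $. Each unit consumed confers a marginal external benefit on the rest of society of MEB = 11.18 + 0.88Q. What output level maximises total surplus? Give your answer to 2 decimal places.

Social marginal benefit = demand + MEB = 46.71 - 2.69Q.
Set SMB = MC: 46.71 - 2.69Q = 25.27 + 0.27Q → Q* = 7.2432.

Q* = 7.24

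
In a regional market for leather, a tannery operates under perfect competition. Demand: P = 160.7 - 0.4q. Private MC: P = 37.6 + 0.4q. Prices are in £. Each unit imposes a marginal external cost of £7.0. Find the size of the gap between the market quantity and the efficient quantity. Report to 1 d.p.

Market equilibrium (private): 37.6 + 0.4q = 160.7 - 0.4q → q_m = 153.8750.
Social marginal cost = private MC + MEC = 44.6 + 0.4q.
Set SMC = demand: 44.6 + 0.4q = 160.7 - 0.4q → q* = 145.1250.
Gap = |153.8750 − 145.1250| = 8.7500.

8.8 units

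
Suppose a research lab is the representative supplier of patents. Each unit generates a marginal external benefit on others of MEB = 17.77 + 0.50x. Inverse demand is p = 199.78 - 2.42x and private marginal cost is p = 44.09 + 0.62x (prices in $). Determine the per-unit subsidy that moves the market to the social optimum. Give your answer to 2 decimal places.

subsidy = $51.92 per unit

Social marginal cost = private MC − MEB = 26.32 + 0.12x.
Set SMC = demand: 26.32 + 0.12x = 199.78 - 2.42x → x* = 68.2913.
The Pigouvian subsidy equals MEB at x*: 17.77 + 0.50×68.2913 = 51.9157.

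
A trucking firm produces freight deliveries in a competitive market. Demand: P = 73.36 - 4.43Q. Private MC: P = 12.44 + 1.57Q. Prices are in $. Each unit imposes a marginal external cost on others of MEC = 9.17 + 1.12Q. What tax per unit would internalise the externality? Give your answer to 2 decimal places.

tax = $17.31 per unit

Social marginal cost = private MC + MEC = 21.61 + 2.69Q.
Set SMC = demand: 21.61 + 2.69Q = 73.36 - 4.43Q → Q* = 7.2683.
The Pigouvian tax equals MEC at Q*: 9.17 + 1.12×7.2683 = 17.3105.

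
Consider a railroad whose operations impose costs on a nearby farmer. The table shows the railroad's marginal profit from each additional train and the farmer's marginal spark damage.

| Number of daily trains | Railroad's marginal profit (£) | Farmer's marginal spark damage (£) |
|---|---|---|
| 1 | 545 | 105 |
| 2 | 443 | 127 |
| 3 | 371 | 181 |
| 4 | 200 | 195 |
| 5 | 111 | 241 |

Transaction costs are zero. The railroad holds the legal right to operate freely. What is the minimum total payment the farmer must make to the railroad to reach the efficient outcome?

£111

Left alone the railroad would choose level 5 (marginal profit stays positive).
Efficient level: k* = 4 (marginal profit ≥ marginal spark damage through 4).
The farmer must at least cover the railroad's forgone profit from cutting 5→4: 111 = 111.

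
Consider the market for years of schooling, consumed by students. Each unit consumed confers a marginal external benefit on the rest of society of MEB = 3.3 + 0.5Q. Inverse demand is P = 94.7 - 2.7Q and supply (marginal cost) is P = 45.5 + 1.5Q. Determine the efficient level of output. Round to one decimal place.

Social marginal benefit = demand + MEB = 98.0 - 2.2Q.
Set SMB = MC: 98.0 - 2.2Q = 45.5 + 1.5Q → Q* = 14.1892.

Q* = 14.2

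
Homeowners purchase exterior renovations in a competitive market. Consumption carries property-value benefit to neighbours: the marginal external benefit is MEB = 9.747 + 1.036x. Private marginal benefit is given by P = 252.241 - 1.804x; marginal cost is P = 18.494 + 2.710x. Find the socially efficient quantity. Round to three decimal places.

Social marginal benefit = demand + MEB = 261.988 - 0.768x.
Set SMB = MC: 261.988 - 0.768x = 18.494 + 2.710x → x* = 70.0098.

x* = 70.010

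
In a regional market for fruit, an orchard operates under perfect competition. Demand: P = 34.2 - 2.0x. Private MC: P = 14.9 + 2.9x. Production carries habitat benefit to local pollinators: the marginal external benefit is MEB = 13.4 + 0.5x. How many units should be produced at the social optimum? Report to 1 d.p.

Social marginal cost = private MC − MEB = 1.5 + 2.4x.
Set SMC = demand: 1.5 + 2.4x = 34.2 - 2.0x → x* = 7.4318.

x* = 7.4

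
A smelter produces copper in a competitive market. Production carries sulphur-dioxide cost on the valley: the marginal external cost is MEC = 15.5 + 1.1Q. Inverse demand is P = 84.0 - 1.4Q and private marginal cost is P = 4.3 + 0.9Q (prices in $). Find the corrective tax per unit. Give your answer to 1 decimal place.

Social marginal cost = private MC + MEC = 19.8 + 2.0Q.
Set SMC = demand: 19.8 + 2.0Q = 84.0 - 1.4Q → Q* = 18.8824.
The Pigouvian tax equals MEC at Q*: 15.5 + 1.1×18.8824 = 36.2706.

tax = $36.3 per unit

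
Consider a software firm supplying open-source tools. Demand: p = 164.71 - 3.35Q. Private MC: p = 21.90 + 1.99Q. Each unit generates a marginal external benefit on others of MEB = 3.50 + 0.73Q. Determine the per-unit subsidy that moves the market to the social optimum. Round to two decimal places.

subsidy = 26.67 per unit

Social marginal cost = private MC − MEB = 18.40 + 1.26Q.
Set SMC = demand: 18.40 + 1.26Q = 164.71 - 3.35Q → Q* = 31.7375.
The Pigouvian subsidy equals MEB at Q*: 3.50 + 0.73×31.7375 = 26.6684.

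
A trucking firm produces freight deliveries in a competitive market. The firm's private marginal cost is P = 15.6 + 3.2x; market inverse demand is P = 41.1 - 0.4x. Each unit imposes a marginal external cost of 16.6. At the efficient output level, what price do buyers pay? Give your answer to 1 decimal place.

P = 40.1

Social marginal cost = private MC + MEC = 32.2 + 3.2x.
Set SMC = demand: 32.2 + 3.2x = 41.1 - 0.4x → x* = 2.4722.
Consumer price on the demand curve at x*: 41.1 − 0.4×2.4722 = 40.1111.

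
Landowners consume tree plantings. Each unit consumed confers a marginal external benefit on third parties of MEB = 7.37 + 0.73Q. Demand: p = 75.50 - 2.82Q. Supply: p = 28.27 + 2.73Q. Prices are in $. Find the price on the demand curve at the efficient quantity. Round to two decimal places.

P = $43.56

Social marginal benefit = demand + MEB = 82.87 - 2.09Q.
Set SMB = MC: 82.87 - 2.09Q = 28.27 + 2.73Q → Q* = 11.3278.
Consumer price on the demand curve at Q*: 75.50 − 2.82×11.3278 = 43.5556.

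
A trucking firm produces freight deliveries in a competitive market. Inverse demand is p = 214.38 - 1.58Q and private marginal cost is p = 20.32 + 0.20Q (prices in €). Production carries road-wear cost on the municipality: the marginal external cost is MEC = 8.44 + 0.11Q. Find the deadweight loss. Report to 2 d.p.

Market equilibrium (private): 20.32 + 0.20Q = 214.38 - 1.58Q → Q_m = 109.0225.
Social marginal cost = private MC + MEC = 28.76 + 0.31Q.
Set SMC = demand: 28.76 + 0.31Q = 214.38 - 1.58Q → Q* = 98.2116.
Between Q* and Q_m the wedge SMC − demand runs linearly from 0 to MEC(Q_m), so the loss is a triangle.
DWL = ½ × 10.8109 × 20.4325 = 110.4469.

DWL = €110.45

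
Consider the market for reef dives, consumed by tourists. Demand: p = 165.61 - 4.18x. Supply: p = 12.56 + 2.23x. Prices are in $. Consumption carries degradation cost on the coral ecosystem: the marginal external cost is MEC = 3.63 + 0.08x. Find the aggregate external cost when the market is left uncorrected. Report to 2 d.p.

$109.48

Market equilibrium (private): 12.56 + 2.23x = 165.61 - 4.18x → x_m = 23.8768.
Total external cost = ∫₀^{x_m} (3.63 + 0.08x) dx = 3.63×23.8768 + ½×0.08×23.8768² = 109.4768.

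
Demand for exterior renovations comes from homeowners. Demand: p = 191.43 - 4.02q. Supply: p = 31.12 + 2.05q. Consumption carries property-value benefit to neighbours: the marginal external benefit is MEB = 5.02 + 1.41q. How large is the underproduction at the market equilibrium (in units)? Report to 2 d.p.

Market equilibrium (private): 31.12 + 2.05q = 191.43 - 4.02q → q_m = 26.4102.
Social marginal benefit = demand + MEB = 196.45 - 2.61q.
Set SMB = MC: 196.45 - 2.61q = 31.12 + 2.05q → q* = 35.4785.
Gap = |26.4102 − 35.4785| = 9.0683.

9.07 units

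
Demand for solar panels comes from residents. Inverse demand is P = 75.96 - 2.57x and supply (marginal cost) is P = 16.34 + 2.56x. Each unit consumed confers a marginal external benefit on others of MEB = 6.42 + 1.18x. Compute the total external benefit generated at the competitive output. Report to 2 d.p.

154.30

Market equilibrium (private): 16.34 + 2.56x = 75.96 - 2.57x → x_m = 11.6218.
Total external benefit = ∫₀^{x_m} (6.42 + 1.18x) dx = 6.42×11.6218 + ½×1.18×11.6218² = 154.3010.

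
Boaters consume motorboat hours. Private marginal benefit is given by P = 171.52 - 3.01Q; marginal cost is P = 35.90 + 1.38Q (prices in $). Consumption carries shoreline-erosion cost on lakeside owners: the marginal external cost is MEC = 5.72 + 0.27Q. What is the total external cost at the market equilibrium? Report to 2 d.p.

Market equilibrium (private): 35.90 + 1.38Q = 171.52 - 3.01Q → Q_m = 30.8929.
Total external cost = ∫₀^{Q_m} (5.72 + 0.27Q) dQ = 5.72×30.8929 + ½×0.27×30.8929² = 305.5475.

$305.55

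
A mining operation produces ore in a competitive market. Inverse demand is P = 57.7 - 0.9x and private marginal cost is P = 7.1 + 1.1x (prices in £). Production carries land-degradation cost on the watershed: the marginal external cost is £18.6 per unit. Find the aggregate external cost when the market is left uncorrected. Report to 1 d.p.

Market equilibrium (private): 7.1 + 1.1x = 57.7 - 0.9x → x_m = 25.3000.
Total external cost = MEC × x_m = 18.6 × 25.3000 = 470.5800.

£470.6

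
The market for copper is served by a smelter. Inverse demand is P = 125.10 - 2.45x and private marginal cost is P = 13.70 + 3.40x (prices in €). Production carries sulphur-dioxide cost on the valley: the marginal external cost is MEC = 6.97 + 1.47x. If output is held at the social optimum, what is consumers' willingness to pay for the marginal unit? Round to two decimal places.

Social marginal cost = private MC + MEC = 20.67 + 4.87x.
Set SMC = demand: 20.67 + 4.87x = 125.10 - 2.45x → x* = 14.2664.
Consumer price on the demand curve at x*: 125.10 − 2.45×14.2664 = 90.1473.

P = €90.15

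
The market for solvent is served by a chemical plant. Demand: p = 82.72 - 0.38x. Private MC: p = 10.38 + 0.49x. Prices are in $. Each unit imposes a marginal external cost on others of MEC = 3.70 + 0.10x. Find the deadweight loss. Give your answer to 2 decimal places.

Market equilibrium (private): 10.38 + 0.49x = 82.72 - 0.38x → x_m = 83.1494.
Social marginal cost = private MC + MEC = 14.08 + 0.59x.
Set SMC = demand: 14.08 + 0.59x = 82.72 - 0.38x → x* = 70.7629.
The loss is the area between SMC and demand from x* to x_m; with linear curves that's a triangle of height MEC(x_m).
DWL = ½ × 12.3865 × 12.0149 = 74.4113.

DWL = $74.41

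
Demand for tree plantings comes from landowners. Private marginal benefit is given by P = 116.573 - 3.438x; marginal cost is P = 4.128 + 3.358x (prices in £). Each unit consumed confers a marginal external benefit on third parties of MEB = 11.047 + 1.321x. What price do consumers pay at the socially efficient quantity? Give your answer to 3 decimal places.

Social marginal benefit = demand + MEB = 127.620 - 2.117x.
Set SMB = MC: 127.620 - 2.117x = 4.128 + 3.358x → x* = 22.5556.
Consumer price on the demand curve at x*: 116.573 − 3.438×22.5556 = 39.0268.

P = £39.027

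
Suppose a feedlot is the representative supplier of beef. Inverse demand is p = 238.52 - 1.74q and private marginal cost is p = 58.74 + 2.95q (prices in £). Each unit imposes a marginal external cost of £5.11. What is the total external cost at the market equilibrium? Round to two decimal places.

£195.88

Market equilibrium (private): 58.74 + 2.95q = 238.52 - 1.74q → q_m = 38.3326.
Total external cost = MEC × q_m = 5.11 × 38.3326 = 195.8796.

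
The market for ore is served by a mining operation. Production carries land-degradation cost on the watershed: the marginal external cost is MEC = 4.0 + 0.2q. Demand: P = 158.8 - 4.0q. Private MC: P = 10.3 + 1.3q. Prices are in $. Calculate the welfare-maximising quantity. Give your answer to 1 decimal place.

Social marginal cost = private MC + MEC = 14.3 + 1.5q.
Set SMC = demand: 14.3 + 1.5q = 158.8 - 4.0q → q* = 26.2727.

q* = 26.3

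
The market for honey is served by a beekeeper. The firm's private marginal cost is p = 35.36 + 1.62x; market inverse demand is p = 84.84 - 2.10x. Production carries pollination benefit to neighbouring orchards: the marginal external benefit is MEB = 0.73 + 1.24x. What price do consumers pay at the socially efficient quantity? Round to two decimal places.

Social marginal cost = private MC − MEB = 34.63 + 0.38x.
Set SMC = demand: 34.63 + 0.38x = 84.84 - 2.10x → x* = 20.2460.
Consumer price on the demand curve at x*: 84.84 − 2.10×20.2460 = 42.3234.

P = 42.32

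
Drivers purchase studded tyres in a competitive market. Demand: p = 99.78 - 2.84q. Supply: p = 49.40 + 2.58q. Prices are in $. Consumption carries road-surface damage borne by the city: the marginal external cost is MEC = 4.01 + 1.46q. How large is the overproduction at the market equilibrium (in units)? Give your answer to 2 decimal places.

Market equilibrium (private): 49.40 + 2.58q = 99.78 - 2.84q → q_m = 9.2952.
Social marginal benefit = demand − MEC = 95.77 - 4.30q.
Set SMB = MC: 95.77 - 4.30q = 49.40 + 2.58q → q* = 6.7398.
Gap = |9.2952 − 6.7398| = 2.5554.

2.56 units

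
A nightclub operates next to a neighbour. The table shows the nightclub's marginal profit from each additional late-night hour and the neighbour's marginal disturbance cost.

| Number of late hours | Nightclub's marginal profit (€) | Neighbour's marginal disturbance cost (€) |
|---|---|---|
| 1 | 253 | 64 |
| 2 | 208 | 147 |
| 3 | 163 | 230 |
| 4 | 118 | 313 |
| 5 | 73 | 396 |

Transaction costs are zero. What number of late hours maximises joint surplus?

Bargaining reaches the level where marginal profit last exceeds marginal disturbance cost.
That holds through level 2 (208 ≥ 147) but not at 3 (163 < 230).

2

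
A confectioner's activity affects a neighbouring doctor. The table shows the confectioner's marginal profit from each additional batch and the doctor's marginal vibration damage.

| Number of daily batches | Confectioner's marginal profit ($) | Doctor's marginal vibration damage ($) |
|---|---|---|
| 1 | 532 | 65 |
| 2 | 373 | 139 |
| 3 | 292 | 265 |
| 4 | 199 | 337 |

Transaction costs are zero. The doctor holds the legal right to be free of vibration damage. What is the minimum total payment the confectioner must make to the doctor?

$469

Efficient level: marginal profit ≥ marginal vibration damage through level 3, so k* = 3.
With the doctor holding the right, the confectioner must at least compensate total damage at k*: 65 + 139 + 265 = 469.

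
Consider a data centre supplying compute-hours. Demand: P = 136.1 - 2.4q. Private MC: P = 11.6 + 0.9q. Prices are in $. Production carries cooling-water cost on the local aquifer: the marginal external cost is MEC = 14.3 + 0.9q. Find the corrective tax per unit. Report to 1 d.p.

tax = $37.9 per unit

Social marginal cost = private MC + MEC = 25.9 + 1.8q.
Set SMC = demand: 25.9 + 1.8q = 136.1 - 2.4q → q* = 26.2381.
The Pigouvian tax equals MEC at q*: 14.3 + 0.9×26.2381 = 37.9143.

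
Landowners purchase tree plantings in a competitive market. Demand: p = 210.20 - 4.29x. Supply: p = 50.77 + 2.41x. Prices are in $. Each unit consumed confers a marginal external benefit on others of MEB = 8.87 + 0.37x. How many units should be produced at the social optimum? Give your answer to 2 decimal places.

x* = 26.59

Social marginal benefit = demand + MEB = 219.07 - 3.92x.
Set SMB = MC: 219.07 - 3.92x = 50.77 + 2.41x → x* = 26.5877.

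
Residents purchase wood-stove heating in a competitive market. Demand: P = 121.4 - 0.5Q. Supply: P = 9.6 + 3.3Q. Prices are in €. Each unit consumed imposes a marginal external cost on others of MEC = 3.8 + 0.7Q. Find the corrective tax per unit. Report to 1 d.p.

tax = €20.6 per unit

Social marginal benefit = demand − MEC = 117.6 - 1.2Q.
Set SMB = MC: 117.6 - 1.2Q = 9.6 + 3.3Q → Q* = 24.0000.
The Pigouvian tax equals MEC at Q*: 3.8 + 0.7×24.0000 = 20.6000.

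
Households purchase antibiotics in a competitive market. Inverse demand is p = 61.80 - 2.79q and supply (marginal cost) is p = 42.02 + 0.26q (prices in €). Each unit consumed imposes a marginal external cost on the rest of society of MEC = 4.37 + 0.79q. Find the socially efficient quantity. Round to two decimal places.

Social marginal benefit = demand − MEC = 57.43 - 3.58q.
Set SMB = MC: 57.43 - 3.58q = 42.02 + 0.26q → q* = 4.0130.

q* = 4.01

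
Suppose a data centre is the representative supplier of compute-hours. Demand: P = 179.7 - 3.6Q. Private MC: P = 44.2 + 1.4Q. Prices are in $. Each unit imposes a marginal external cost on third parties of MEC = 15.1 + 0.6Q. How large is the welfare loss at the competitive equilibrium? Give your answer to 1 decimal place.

DWL = $87.8

Market equilibrium (private): 44.2 + 1.4Q = 179.7 - 3.6Q → Q_m = 27.1000.
Social marginal cost = private MC + MEC = 59.3 + 2.0Q.
Set SMC = demand: 59.3 + 2.0Q = 179.7 - 3.6Q → Q* = 21.5000.
Height of the DWL triangle at Q_m is SMC(Q_m) − demand(Q_m) = MEC(Q_m) = 31.3600.
DWL = ½ × 5.6000 × 31.3600 = 87.8080.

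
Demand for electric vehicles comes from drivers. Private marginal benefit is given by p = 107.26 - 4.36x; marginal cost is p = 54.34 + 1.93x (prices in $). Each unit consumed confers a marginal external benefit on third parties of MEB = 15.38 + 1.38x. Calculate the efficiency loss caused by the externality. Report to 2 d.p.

DWL = $74.18

Market equilibrium (private): 54.34 + 1.93x = 107.26 - 4.36x → x_m = 8.4134.
Social marginal benefit = demand + MEB = 122.64 - 2.98x.
Set SMB = MC: 122.64 - 2.98x = 54.34 + 1.93x → x* = 13.9104.
The welfare-loss triangle has base |x_m − x*| and height MEB(x_m) (the vertical gap between SMB and MC is zero at x* and MEB at x_m).
DWL = ½ × 5.4970 × 26.9904 = 74.1831.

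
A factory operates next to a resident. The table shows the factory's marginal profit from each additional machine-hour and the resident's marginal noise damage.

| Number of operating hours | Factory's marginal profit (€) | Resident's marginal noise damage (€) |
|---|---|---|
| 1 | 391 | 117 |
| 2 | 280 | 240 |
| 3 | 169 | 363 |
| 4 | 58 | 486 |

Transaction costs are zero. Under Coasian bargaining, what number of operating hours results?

2

Bargaining reaches the level where marginal profit last exceeds marginal noise damage.
That holds through level 2 (280 ≥ 240) but not at 3 (169 < 363).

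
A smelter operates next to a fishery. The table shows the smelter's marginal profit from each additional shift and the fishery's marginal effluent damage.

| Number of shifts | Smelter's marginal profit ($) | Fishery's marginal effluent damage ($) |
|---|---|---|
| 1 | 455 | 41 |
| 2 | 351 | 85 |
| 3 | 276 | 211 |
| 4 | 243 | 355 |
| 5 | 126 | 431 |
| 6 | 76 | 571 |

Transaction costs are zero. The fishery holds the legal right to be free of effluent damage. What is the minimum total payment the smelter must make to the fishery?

Efficient level: marginal profit ≥ marginal effluent damage through level 3, so k* = 3.
With the fishery holding the right, the smelter must at least compensate total damage at k*: 41 + 85 + 211 = 337.

$337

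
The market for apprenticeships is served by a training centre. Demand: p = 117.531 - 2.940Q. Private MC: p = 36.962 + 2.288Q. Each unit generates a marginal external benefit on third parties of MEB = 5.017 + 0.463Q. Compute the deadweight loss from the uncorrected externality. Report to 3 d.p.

DWL = 15.496

Market equilibrium (private): 36.962 + 2.288Q = 117.531 - 2.940Q → Q_m = 15.4111.
Social marginal cost = private MC − MEB = 31.945 + 1.825Q.
Set SMC = demand: 31.945 + 1.825Q = 117.531 - 2.940Q → Q* = 17.9614.
The welfare-loss triangle has base |Q_m − Q*| and height MEB(Q_m) (the vertical gap between SMC and demand is zero at Q* and MEB at Q_m).
DWL = ½ × 2.5503 × 12.1523 = 15.4960.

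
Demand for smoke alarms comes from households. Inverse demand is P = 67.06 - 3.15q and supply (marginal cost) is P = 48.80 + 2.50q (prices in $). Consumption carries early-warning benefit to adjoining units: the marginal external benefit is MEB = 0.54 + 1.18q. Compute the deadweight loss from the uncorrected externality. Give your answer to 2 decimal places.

Market equilibrium (private): 48.80 + 2.50q = 67.06 - 3.15q → q_m = 3.2319.
Social marginal benefit = demand + MEB = 67.60 - 1.97q.
Set SMB = MC: 67.60 - 1.97q = 48.80 + 2.50q → q* = 4.2058.
Between q* and q_m the wedge SMB − MC runs linearly from 0 to MEB(q_m), so the loss is a triangle.
DWL = ½ × 0.9739 × 4.3536 = 2.1200.

DWL = $2.12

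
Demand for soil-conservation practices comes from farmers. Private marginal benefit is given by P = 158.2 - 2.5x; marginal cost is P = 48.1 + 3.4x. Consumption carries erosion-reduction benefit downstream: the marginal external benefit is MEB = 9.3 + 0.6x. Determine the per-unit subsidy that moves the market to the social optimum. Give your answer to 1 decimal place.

subsidy = 22.8 per unit

Social marginal benefit = demand + MEB = 167.5 - 1.9x.
Set SMB = MC: 167.5 - 1.9x = 48.1 + 3.4x → x* = 22.5283.
The Pigouvian subsidy equals MEB at x*: 9.3 + 0.6×22.5283 = 22.8170.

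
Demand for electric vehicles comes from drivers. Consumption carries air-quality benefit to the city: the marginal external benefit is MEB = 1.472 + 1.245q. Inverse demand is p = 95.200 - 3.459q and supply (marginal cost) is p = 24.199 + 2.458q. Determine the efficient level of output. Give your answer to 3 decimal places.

Social marginal benefit = demand + MEB = 96.672 - 2.214q.
Set SMB = MC: 96.672 - 2.214q = 24.199 + 2.458q → q* = 15.5122.

q* = 15.512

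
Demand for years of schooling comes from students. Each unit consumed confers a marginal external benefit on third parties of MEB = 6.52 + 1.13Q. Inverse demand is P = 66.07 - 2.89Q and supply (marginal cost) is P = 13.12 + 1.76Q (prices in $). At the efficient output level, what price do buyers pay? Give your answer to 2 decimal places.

Social marginal benefit = demand + MEB = 72.59 - 1.76Q.
Set SMB = MC: 72.59 - 1.76Q = 13.12 + 1.76Q → Q* = 16.8949.
Consumer price on the demand curve at Q*: 66.07 − 2.89×16.8949 = 17.2437.

P = $17.24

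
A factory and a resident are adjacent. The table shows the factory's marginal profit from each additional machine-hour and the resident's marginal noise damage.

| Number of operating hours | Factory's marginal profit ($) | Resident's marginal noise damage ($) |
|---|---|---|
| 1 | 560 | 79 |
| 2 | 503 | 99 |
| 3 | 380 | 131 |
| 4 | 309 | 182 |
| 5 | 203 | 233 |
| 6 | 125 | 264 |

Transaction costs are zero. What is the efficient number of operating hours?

Bargaining reaches the level where marginal profit last exceeds marginal noise damage.
That holds through level 4 (309 ≥ 182) but not at 5 (203 < 233).

4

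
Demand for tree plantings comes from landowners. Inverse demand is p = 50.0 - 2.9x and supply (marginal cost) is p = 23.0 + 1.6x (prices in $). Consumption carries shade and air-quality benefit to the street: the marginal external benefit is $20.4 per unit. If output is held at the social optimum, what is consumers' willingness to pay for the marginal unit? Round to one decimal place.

P = $19.5

Social marginal benefit = demand + MEB = 70.4 - 2.9x.
Set SMB = MC: 70.4 - 2.9x = 23.0 + 1.6x → x* = 10.5333.
Consumer price on the demand curve at x*: 50.0 − 2.9×10.5333 = 19.4534.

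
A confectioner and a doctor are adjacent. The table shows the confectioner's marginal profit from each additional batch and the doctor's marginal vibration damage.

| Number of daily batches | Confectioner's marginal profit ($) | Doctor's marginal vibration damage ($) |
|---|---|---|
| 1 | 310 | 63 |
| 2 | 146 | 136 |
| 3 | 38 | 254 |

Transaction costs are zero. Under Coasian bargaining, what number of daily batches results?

Bargaining reaches the level where marginal profit last exceeds marginal vibration damage.
That holds through level 2 (146 ≥ 136) but not at 3 (38 < 254).

2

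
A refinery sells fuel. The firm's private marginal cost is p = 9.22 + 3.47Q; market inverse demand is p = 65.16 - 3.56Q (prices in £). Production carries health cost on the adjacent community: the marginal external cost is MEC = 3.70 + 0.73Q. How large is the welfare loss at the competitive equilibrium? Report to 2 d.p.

DWL = £5.83

Market equilibrium (private): 9.22 + 3.47Q = 65.16 - 3.56Q → Q_m = 7.9573.
Social marginal cost = private MC + MEC = 12.92 + 4.20Q.
Set SMC = demand: 12.92 + 4.20Q = 65.16 - 3.56Q → Q* = 6.7320.
The loss is the area between SMC and demand from Q* to Q_m; with linear curves that's a triangle of height MEC(Q_m).
DWL = ½ × 1.2253 × 9.5088 = 5.8256.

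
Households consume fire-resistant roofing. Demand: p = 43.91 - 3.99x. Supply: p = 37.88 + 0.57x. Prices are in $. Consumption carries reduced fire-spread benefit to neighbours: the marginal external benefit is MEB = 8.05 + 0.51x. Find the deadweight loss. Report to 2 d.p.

DWL = $9.40

Market equilibrium (private): 37.88 + 0.57x = 43.91 - 3.99x → x_m = 1.3224.
Social marginal benefit = demand + MEB = 51.96 - 3.48x.
Set SMB = MC: 51.96 - 3.48x = 37.88 + 0.57x → x* = 3.4765.
The loss is the area between SMB and MC from x* to x_m; with linear curves that's a triangle of height MEB(x_m).
DWL = ½ × 2.1541 × 8.7244 = 9.3966.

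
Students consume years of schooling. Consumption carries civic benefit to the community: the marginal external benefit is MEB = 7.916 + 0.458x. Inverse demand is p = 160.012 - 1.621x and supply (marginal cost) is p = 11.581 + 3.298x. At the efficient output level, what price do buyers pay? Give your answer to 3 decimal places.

Social marginal benefit = demand + MEB = 167.928 - 1.163x.
Set SMB = MC: 167.928 - 1.163x = 11.581 + 3.298x → x* = 35.0475.
Consumer price on the demand curve at x*: 160.012 − 1.621×35.0475 = 103.2000.

P = 103.200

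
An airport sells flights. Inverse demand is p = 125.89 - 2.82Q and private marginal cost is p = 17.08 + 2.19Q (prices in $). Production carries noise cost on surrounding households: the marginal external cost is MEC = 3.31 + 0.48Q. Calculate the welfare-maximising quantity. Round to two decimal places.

Social marginal cost = private MC + MEC = 20.39 + 2.67Q.
Set SMC = demand: 20.39 + 2.67Q = 125.89 - 2.82Q → Q* = 19.2168.

Q* = 19.22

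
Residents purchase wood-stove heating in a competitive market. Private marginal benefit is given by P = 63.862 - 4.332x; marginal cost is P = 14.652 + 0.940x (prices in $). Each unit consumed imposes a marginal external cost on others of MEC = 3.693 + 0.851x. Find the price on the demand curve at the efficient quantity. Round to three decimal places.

P = $31.659

Social marginal benefit = demand − MEC = 60.169 - 5.183x.
Set SMB = MC: 60.169 - 5.183x = 14.652 + 0.940x → x* = 7.4338.
Consumer price on the demand curve at x*: 63.862 − 4.332×7.4338 = 31.6588.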